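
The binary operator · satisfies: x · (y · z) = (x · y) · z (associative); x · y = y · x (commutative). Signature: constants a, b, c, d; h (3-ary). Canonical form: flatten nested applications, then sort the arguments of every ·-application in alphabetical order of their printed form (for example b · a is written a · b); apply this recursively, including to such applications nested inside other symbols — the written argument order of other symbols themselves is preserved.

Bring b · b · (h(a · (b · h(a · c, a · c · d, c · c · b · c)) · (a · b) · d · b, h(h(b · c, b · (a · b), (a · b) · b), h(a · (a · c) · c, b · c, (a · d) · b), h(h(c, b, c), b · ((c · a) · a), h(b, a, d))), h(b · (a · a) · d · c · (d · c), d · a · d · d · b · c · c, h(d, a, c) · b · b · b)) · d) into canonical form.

Answer: b · b · d · h(a · a · b · b · b · d · h(a · c, a · c · d, b · c · c · c), h(h(b · c, a · b · b, a · b · b), h(a · a · c · c, b · c, a · b · d), h(h(c, b, c), a · a · b · c, h(b, a, d))), h(a · a · b · c · c · d · d, a · b · c · c · d · d · d, b · b · b · h(d, a, c)))

Derivation:
Un-nest:  b · b · h(a · (b · h(a · c, a · c · d, c · c · b · c)) · (a · b) · d · b, h(h(b · c, b · (a · b), (a · b) · b), h(a · (a · c) · c, b · c, (a · d) · b), h(h(c, b, c), b · ((c · a) · a), h(b, a, d))), h(b · (a · a) · d · c · (d · c), d · a · d · d · b · c · c, h(d, a, c) · b · b · b)) · d
Inside:  h(a · (b · h(a · c, a · c · d, c · c · b · c)) · (a · b) · d · b, h(h(b · c, b · (a · b), (a · b) · b), h(a · (a · c) · c, b · c, (a · d) · b), h(h(c, b, c), b · ((c · a) · a), h(b, a, d))), h(b · (a · a) · d · c · (d · c), d · a · d · d · b · c · c, h(d, a, c) · b · b · b))  →  h(a · a · b · b · b · d · h(a · c, a · c · d, b · c · c · c), h(h(b · c, a · b · b, a · b · b), h(a · a · c · c, b · c, a · b · d), h(h(c, b, c), a · a · b · c, h(b, a, d))), h(a · a · b · c · c · d · d, a · b · c · c · d · d · d, b · b · b · h(d, a, c)))
Sort:  b · b · d · h(a · a · b · b · b · d · h(a · c, a · c · d, b · c · c · c), h(h(b · c, a · b · b, a · b · b), h(a · a · c · c, b · c, a · b · d), h(h(c, b, c), a · a · b · c, h(b, a, d))), h(a · a · b · c · c · d · d, a · b · c · c · d · d · d, b · b · b · h(d, a, c)))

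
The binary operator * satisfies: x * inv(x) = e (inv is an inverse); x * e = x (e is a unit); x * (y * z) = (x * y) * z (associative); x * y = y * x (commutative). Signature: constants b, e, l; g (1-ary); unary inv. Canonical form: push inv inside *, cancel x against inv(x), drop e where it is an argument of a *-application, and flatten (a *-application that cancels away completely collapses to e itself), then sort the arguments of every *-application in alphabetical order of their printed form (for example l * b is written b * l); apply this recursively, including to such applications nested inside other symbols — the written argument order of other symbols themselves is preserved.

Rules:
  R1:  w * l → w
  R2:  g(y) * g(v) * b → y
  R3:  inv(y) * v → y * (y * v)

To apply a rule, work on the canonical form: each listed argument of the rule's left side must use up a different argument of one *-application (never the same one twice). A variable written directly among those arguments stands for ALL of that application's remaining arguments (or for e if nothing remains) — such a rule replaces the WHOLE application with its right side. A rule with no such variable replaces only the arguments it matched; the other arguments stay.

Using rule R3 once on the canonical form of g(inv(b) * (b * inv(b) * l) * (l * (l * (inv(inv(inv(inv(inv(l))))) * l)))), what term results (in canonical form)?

Answer: g(b * b * l * l * l)

Derivation:
Canonical form:  g(inv(b) * l * l * l)
Match R3:  consume inv(b);  v := l * l * l, y := b
The extension variable absorbs all remaining arguments, so the whole application is rewritten.
Giving:  g(b * b * l * l * l)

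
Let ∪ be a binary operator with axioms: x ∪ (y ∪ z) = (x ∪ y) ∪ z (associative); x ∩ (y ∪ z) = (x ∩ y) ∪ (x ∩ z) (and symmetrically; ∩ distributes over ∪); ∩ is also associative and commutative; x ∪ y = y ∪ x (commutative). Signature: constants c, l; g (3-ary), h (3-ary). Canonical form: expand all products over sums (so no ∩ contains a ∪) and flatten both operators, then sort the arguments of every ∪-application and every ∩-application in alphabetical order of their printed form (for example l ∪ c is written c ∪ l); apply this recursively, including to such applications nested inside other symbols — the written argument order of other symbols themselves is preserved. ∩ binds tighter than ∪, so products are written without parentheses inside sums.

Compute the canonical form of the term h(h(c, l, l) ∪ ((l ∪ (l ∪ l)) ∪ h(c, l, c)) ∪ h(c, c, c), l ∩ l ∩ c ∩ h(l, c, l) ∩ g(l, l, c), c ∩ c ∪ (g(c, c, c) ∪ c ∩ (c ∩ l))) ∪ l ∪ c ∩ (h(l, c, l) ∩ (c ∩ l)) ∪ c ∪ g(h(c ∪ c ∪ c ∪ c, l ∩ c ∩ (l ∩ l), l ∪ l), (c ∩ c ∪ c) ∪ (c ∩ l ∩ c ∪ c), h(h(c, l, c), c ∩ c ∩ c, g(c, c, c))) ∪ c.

Answer: c ∪ c ∪ c ∩ c ∩ h(l, c, l) ∩ l ∪ g(h(c ∪ c ∪ c ∪ c, c ∩ l ∩ l ∩ l, l ∪ l), c ∪ c ∪ c ∩ c ∪ c ∩ c ∩ l, h(h(c, l, c), c ∩ c ∩ c, g(c, c, c))) ∪ h(h(c, c, c) ∪ h(c, l, c) ∪ h(c, l, l) ∪ l ∪ l ∪ l, c ∩ g(l, l, c) ∩ h(l, c, l) ∩ l ∩ l, c ∩ c ∪ c ∩ c ∩ l ∪ g(c, c, c)) ∪ l

Derivation:
Flatten:  h(h(c, c, c) ∪ h(c, l, c) ∪ h(c, l, l) ∪ l ∪ l ∪ l, c ∩ g(l, l, c) ∩ h(l, c, l) ∩ l ∩ l, c ∩ c ∪ c ∩ c ∩ l ∪ g(c, c, c)) ∪ l ∪ c ∩ c ∩ h(l, c, l) ∩ l ∪ c ∪ g(h(c ∪ c ∪ c ∪ c, c ∩ l ∩ l ∩ l, l ∪ l), c ∪ c ∪ c ∩ c ∪ c ∩ c ∩ l, h(h(c, l, c), c ∩ c ∩ c, g(c, c, c))) ∪ c
Sort arguments:  c ∪ c ∪ c ∩ c ∩ h(l, c, l) ∩ l ∪ g(h(c ∪ c ∪ c ∪ c, c ∩ l ∩ l ∩ l, l ∪ l), c ∪ c ∪ c ∩ c ∪ c ∩ c ∩ l, h(h(c, l, c), c ∩ c ∩ c, g(c, c, c))) ∪ h(h(c, c, c) ∪ h(c, l, c) ∪ h(c, l, l) ∪ l ∪ l ∪ l, c ∩ g(l, l, c) ∩ h(l, c, l) ∩ l ∩ l, c ∩ c ∪ c ∩ c ∩ l ∪ g(c, c, c)) ∪ l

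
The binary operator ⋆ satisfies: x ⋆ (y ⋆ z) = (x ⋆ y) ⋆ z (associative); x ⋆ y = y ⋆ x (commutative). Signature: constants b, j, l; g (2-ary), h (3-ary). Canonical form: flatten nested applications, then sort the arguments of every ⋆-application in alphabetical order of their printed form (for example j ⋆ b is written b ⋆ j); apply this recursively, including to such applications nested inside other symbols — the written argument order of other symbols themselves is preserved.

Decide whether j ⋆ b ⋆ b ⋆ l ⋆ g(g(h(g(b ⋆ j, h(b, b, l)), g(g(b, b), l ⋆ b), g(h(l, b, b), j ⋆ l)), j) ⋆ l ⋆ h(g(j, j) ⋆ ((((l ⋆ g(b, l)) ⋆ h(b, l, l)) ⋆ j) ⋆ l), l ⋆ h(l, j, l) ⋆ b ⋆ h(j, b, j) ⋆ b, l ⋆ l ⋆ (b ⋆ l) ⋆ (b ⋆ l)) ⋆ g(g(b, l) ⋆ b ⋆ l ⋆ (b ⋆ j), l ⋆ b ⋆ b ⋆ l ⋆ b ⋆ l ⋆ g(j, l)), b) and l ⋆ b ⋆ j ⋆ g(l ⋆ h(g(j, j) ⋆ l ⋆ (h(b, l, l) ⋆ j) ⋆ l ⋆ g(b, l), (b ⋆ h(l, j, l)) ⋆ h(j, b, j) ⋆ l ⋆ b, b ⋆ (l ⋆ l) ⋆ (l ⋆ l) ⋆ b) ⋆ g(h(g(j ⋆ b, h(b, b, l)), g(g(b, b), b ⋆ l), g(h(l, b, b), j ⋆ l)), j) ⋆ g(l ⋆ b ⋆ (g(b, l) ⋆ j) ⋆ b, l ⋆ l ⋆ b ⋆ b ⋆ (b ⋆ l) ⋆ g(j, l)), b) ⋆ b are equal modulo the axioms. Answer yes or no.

Left:  j ⋆ b ⋆ b ⋆ l ⋆ g(g(h(g(b ⋆ j, h(b, b, l)), g(g(b, b), l ⋆ b), g(h(l, b, b), j ⋆ l)), j) ⋆ l ⋆ h(g(j, j) ⋆ ((((l ⋆ g(b, l)) ⋆ h(b, l, l)) ⋆ j) ⋆ l), l ⋆ h(l, j, l) ⋆ b ⋆ h(j, b, j) ⋆ b, l ⋆ l ⋆ (b ⋆ l) ⋆ (b ⋆ l)) ⋆ g(g(b, l) ⋆ b ⋆ l ⋆ (b ⋆ j), l ⋆ b ⋆ b ⋆ l ⋆ b ⋆ l ⋆ g(j, l)), b)
  Inside:  g(g(h(g(b ⋆ j, h(b, b, l)), g(g(b, b), l ⋆ b), g(h(l, b, b), j ⋆ l)), j) ⋆ l ⋆ h(g(j, j) ⋆ ((((l ⋆ g(b, l)) ⋆ h(b, l, l)) ⋆ j) ⋆ l), l ⋆ h(l, j, l) ⋆ b ⋆ h(j, b, j) ⋆ b, l ⋆ l ⋆ (b ⋆ l) ⋆ (b ⋆ l)) ⋆ g(g(b, l) ⋆ b ⋆ l ⋆ (b ⋆ j), l ⋆ b ⋆ b ⋆ l ⋆ b ⋆ l ⋆ g(j, l)), b)  →  g(g(b ⋆ b ⋆ g(b, l) ⋆ j ⋆ l, b ⋆ b ⋆ b ⋆ g(j, l) ⋆ l ⋆ l ⋆ l) ⋆ g(h(g(b ⋆ j, h(b, b, l)), g(g(b, b), b ⋆ l), g(h(l, b, b), j ⋆ l)), j) ⋆ h(g(b, l) ⋆ g(j, j) ⋆ h(b, l, l) ⋆ j ⋆ l ⋆ l, b ⋆ b ⋆ h(j, b, j) ⋆ h(l, j, l) ⋆ l, b ⋆ b ⋆ l ⋆ l ⋆ l ⋆ l) ⋆ l, b)
  Order the arguments:  b ⋆ b ⋆ g(g(b ⋆ b ⋆ g(b, l) ⋆ j ⋆ l, b ⋆ b ⋆ b ⋆ g(j, l) ⋆ l ⋆ l ⋆ l) ⋆ g(h(g(b ⋆ j, h(b, b, l)), g(g(b, b), b ⋆ l), g(h(l, b, b), j ⋆ l)), j) ⋆ h(g(b, l) ⋆ g(j, j) ⋆ h(b, l, l) ⋆ j ⋆ l ⋆ l, b ⋆ b ⋆ h(j, b, j) ⋆ h(l, j, l) ⋆ l, b ⋆ b ⋆ l ⋆ l ⋆ l ⋆ l) ⋆ l, b) ⋆ j ⋆ l
Right:  l ⋆ b ⋆ j ⋆ g(l ⋆ h(g(j, j) ⋆ l ⋆ (h(b, l, l) ⋆ j) ⋆ l ⋆ g(b, l), (b ⋆ h(l, j, l)) ⋆ h(j, b, j) ⋆ l ⋆ b, b ⋆ (l ⋆ l) ⋆ (l ⋆ l) ⋆ b) ⋆ g(h(g(j ⋆ b, h(b, b, l)), g(g(b, b), b ⋆ l), g(h(l, b, b), j ⋆ l)), j) ⋆ g(l ⋆ b ⋆ (g(b, l) ⋆ j) ⋆ b, l ⋆ l ⋆ b ⋆ b ⋆ (b ⋆ l) ⋆ g(j, l)), b) ⋆ b
  Canonicalize subterm:  g(l ⋆ h(g(j, j) ⋆ l ⋆ (h(b, l, l) ⋆ j) ⋆ l ⋆ g(b, l), (b ⋆ h(l, j, l)) ⋆ h(j, b, j) ⋆ l ⋆ b, b ⋆ (l ⋆ l) ⋆ (l ⋆ l) ⋆ b) ⋆ g(h(g(j ⋆ b, h(b, b, l)), g(g(b, b), b ⋆ l), g(h(l, b, b), j ⋆ l)), j) ⋆ g(l ⋆ b ⋆ (g(b, l) ⋆ j) ⋆ b, l ⋆ l ⋆ b ⋆ b ⋆ (b ⋆ l) ⋆ g(j, l)), b)  →  g(g(b ⋆ b ⋆ g(b, l) ⋆ j ⋆ l, b ⋆ b ⋆ b ⋆ g(j, l) ⋆ l ⋆ l ⋆ l) ⋆ g(h(g(b ⋆ j, h(b, b, l)), g(g(b, b), b ⋆ l), g(h(l, b, b), j ⋆ l)), j) ⋆ h(g(b, l) ⋆ g(j, j) ⋆ h(b, l, l) ⋆ j ⋆ l ⋆ l, b ⋆ b ⋆ h(j, b, j) ⋆ h(l, j, l) ⋆ l, b ⋆ b ⋆ l ⋆ l ⋆ l ⋆ l) ⋆ l, b)
  Sort:  b ⋆ b ⋆ g(g(b ⋆ b ⋆ g(b, l) ⋆ j ⋆ l, b ⋆ b ⋆ b ⋆ g(j, l) ⋆ l ⋆ l ⋆ l) ⋆ g(h(g(b ⋆ j, h(b, b, l)), g(g(b, b), b ⋆ l), g(h(l, b, b), j ⋆ l)), j) ⋆ h(g(b, l) ⋆ g(j, j) ⋆ h(b, l, l) ⋆ j ⋆ l ⋆ l, b ⋆ b ⋆ h(j, b, j) ⋆ h(l, j, l) ⋆ l, b ⋆ b ⋆ l ⋆ l ⋆ l ⋆ l) ⋆ l, b) ⋆ j ⋆ l

Answer: yes — both canonical forms are b ⋆ b ⋆ g(g(b ⋆ b ⋆ g(b, l) ⋆ j ⋆ l, b ⋆ b ⋆ b ⋆ g(j, l) ⋆ l ⋆ l ⋆ l) ⋆ g(h(g(b ⋆ j, h(b, b, l)), g(g(b, b), b ⋆ l), g(h(l, b, b), j ⋆ l)), j) ⋆ h(g(b, l) ⋆ g(j, j) ⋆ h(b, l, l) ⋆ j ⋆ l ⋆ l, b ⋆ b ⋆ h(j, b, j) ⋆ h(l, j, l) ⋆ l, b ⋆ b ⋆ l ⋆ l ⋆ l ⋆ l) ⋆ l, b) ⋆ j ⋆ l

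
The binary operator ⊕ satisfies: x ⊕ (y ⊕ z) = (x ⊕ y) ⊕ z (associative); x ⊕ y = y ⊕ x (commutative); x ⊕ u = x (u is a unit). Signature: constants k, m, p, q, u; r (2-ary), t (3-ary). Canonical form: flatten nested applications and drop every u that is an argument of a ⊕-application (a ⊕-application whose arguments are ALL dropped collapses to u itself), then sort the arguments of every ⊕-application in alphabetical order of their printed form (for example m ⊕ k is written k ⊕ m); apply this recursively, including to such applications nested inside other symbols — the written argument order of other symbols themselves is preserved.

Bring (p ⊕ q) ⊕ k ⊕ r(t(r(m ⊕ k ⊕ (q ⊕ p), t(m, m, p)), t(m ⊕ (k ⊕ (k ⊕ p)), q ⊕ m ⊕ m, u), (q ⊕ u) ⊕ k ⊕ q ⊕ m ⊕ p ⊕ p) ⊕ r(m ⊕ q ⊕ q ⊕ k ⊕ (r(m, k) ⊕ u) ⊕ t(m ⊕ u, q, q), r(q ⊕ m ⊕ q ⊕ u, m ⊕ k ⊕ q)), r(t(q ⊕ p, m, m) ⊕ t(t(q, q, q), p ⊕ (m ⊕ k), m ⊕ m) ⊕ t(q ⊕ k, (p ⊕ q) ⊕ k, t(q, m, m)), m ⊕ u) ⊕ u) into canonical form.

Answer: k ⊕ p ⊕ q ⊕ r(r(k ⊕ m ⊕ q ⊕ q ⊕ r(m, k) ⊕ t(m, q, q), r(m ⊕ q ⊕ q, k ⊕ m ⊕ q)) ⊕ t(r(k ⊕ m ⊕ p ⊕ q, t(m, m, p)), t(k ⊕ k ⊕ m ⊕ p, m ⊕ m ⊕ q, u), k ⊕ m ⊕ p ⊕ p ⊕ q ⊕ q), r(t(k ⊕ q, k ⊕ p ⊕ q, t(q, m, m)) ⊕ t(p ⊕ q, m, m) ⊕ t(t(q, q, q), k ⊕ m ⊕ p, m ⊕ m), m))

Derivation:
Flatten:  p ⊕ q ⊕ k ⊕ r(t(r(m ⊕ k ⊕ (q ⊕ p), t(m, m, p)), t(m ⊕ (k ⊕ (k ⊕ p)), q ⊕ m ⊕ m, u), (q ⊕ u) ⊕ k ⊕ q ⊕ m ⊕ p ⊕ p) ⊕ r(m ⊕ q ⊕ q ⊕ k ⊕ (r(m, k) ⊕ u) ⊕ t(m ⊕ u, q, q), r(q ⊕ m ⊕ q ⊕ u, m ⊕ k ⊕ q)), r(t(q ⊕ p, m, m) ⊕ t(t(q, q, q), p ⊕ (m ⊕ k), m ⊕ m) ⊕ t(q ⊕ k, (p ⊕ q) ⊕ k, t(q, m, m)), m ⊕ u) ⊕ u)
Canonicalize subterm:  r(t(r(m ⊕ k ⊕ (q ⊕ p), t(m, m, p)), t(m ⊕ (k ⊕ (k ⊕ p)), q ⊕ m ⊕ m, u), (q ⊕ u) ⊕ k ⊕ q ⊕ m ⊕ p ⊕ p) ⊕ r(m ⊕ q ⊕ q ⊕ k ⊕ (r(m, k) ⊕ u) ⊕ t(m ⊕ u, q, q), r(q ⊕ m ⊕ q ⊕ u, m ⊕ k ⊕ q)), r(t(q ⊕ p, m, m) ⊕ t(t(q, q, q), p ⊕ (m ⊕ k), m ⊕ m) ⊕ t(q ⊕ k, (p ⊕ q) ⊕ k, t(q, m, m)), m ⊕ u) ⊕ u)  →  r(r(k ⊕ m ⊕ q ⊕ q ⊕ r(m, k) ⊕ t(m, q, q), r(m ⊕ q ⊕ q, k ⊕ m ⊕ q)) ⊕ t(r(k ⊕ m ⊕ p ⊕ q, t(m, m, p)), t(k ⊕ k ⊕ m ⊕ p, m ⊕ m ⊕ q, u), k ⊕ m ⊕ p ⊕ p ⊕ q ⊕ q), r(t(k ⊕ q, k ⊕ p ⊕ q, t(q, m, m)) ⊕ t(p ⊕ q, m, m) ⊕ t(t(q, q, q), k ⊕ m ⊕ p, m ⊕ m), m))
Sort arguments:  k ⊕ p ⊕ q ⊕ r(r(k ⊕ m ⊕ q ⊕ q ⊕ r(m, k) ⊕ t(m, q, q), r(m ⊕ q ⊕ q, k ⊕ m ⊕ q)) ⊕ t(r(k ⊕ m ⊕ p ⊕ q, t(m, m, p)), t(k ⊕ k ⊕ m ⊕ p, m ⊕ m ⊕ q, u), k ⊕ m ⊕ p ⊕ p ⊕ q ⊕ q), r(t(k ⊕ q, k ⊕ p ⊕ q, t(q, m, m)) ⊕ t(p ⊕ q, m, m) ⊕ t(t(q, q, q), k ⊕ m ⊕ p, m ⊕ m), m))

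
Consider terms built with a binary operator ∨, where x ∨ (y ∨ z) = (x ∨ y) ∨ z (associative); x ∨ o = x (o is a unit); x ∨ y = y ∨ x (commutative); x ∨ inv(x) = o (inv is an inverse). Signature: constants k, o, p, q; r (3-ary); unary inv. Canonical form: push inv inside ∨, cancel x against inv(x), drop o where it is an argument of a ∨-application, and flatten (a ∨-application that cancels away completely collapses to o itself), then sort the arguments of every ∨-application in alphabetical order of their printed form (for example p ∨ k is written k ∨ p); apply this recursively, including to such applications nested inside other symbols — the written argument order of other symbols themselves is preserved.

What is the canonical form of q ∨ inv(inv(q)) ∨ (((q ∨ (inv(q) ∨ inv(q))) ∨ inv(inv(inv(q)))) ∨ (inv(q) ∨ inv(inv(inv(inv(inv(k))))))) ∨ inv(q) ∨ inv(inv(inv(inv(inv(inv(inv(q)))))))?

Answer: inv(k) ∨ inv(q) ∨ inv(q) ∨ inv(q)

Derivation:
Push inv inside:  distribute inv over ∨ and collapse double inv
Combine occurrences:  inv(q) ∨ inv(q) ∨ inv(q) ∨ inv(k)
Order the arguments:  inv(k) ∨ inv(q) ∨ inv(q) ∨ inv(q)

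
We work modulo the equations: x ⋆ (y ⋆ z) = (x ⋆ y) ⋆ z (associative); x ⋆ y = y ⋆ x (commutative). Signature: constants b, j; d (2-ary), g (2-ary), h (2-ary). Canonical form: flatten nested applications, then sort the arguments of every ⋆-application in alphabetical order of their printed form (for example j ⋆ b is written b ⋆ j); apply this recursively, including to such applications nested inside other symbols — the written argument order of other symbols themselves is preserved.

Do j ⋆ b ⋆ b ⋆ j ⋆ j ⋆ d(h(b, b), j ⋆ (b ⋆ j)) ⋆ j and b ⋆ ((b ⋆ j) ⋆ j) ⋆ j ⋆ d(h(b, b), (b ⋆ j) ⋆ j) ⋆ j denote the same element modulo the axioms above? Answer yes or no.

Left:  j ⋆ b ⋆ b ⋆ j ⋆ j ⋆ d(h(b, b), j ⋆ (b ⋆ j)) ⋆ j
  Inside:  d(h(b, b), j ⋆ (b ⋆ j))  →  d(h(b, b), b ⋆ j ⋆ j)
  Sort arguments:  b ⋆ b ⋆ d(h(b, b), b ⋆ j ⋆ j) ⋆ j ⋆ j ⋆ j ⋆ j
Right:  b ⋆ ((b ⋆ j) ⋆ j) ⋆ j ⋆ d(h(b, b), (b ⋆ j) ⋆ j) ⋆ j
  Merge nested applications:  b ⋆ b ⋆ j ⋆ j ⋆ j ⋆ d(h(b, b), (b ⋆ j) ⋆ j) ⋆ j
  Canonicalize subterm:  d(h(b, b), (b ⋆ j) ⋆ j)  →  d(h(b, b), b ⋆ j ⋆ j)
  Sort arguments:  b ⋆ b ⋆ d(h(b, b), b ⋆ j ⋆ j) ⋆ j ⋆ j ⋆ j ⋆ j

Answer: yes — both canonical forms are b ⋆ b ⋆ d(h(b, b), b ⋆ j ⋆ j) ⋆ j ⋆ j ⋆ j ⋆ j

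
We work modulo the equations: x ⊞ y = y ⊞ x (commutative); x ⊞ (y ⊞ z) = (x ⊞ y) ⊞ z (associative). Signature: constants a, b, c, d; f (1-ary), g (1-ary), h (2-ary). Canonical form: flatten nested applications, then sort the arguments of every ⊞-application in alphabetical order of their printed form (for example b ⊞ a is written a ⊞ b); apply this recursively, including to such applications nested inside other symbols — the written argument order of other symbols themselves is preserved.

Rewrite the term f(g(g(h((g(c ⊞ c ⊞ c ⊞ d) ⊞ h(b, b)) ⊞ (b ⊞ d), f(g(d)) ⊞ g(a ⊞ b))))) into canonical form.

Descend into:  (g(c ⊞ c ⊞ c ⊞ d) ⊞ h(b, b)) ⊞ (b ⊞ d)
Un-nest:  g(c ⊞ c ⊞ c ⊞ d) ⊞ h(b, b) ⊞ b ⊞ d
Sort:  b ⊞ d ⊞ g(c ⊞ c ⊞ c ⊞ d) ⊞ h(b, b)
Reassemble:  f(g(g(h(b ⊞ d ⊞ g(c ⊞ c ⊞ c ⊞ d) ⊞ h(b, b), f(g(d)) ⊞ g(a ⊞ b)))))

Answer: f(g(g(h(b ⊞ d ⊞ g(c ⊞ c ⊞ c ⊞ d) ⊞ h(b, b), f(g(d)) ⊞ g(a ⊞ b)))))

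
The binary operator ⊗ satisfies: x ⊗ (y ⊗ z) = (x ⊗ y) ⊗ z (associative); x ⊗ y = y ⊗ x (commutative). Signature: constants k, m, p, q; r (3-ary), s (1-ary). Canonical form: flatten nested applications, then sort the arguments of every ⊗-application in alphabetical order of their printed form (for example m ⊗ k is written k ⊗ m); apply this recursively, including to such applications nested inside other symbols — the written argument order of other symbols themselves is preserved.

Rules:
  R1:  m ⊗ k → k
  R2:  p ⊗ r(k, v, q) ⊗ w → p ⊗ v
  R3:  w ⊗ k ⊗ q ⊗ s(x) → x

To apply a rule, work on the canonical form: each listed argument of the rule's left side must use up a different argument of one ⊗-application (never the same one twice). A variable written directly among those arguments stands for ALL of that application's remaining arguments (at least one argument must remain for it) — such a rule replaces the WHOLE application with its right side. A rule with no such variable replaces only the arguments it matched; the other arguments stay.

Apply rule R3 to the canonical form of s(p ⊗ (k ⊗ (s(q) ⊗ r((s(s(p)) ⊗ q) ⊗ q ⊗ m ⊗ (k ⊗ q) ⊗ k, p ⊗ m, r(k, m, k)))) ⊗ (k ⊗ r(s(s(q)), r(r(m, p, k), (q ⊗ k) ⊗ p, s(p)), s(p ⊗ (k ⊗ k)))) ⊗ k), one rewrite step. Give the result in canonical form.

Answer: s(k ⊗ k ⊗ k ⊗ p ⊗ r(s(p), m ⊗ p, r(k, m, k)) ⊗ r(s(s(q)), r(r(m, p, k), k ⊗ p ⊗ q, s(p)), s(k ⊗ k ⊗ p)) ⊗ s(q))

Derivation:
Canonical form:  s(k ⊗ k ⊗ k ⊗ p ⊗ r(k ⊗ k ⊗ m ⊗ q ⊗ q ⊗ q ⊗ s(s(p)), m ⊗ p, r(k, m, k)) ⊗ r(s(s(q)), r(r(m, p, k), k ⊗ p ⊗ q, s(p)), s(k ⊗ k ⊗ p)) ⊗ s(q))
Apply R3:  consuming k, q, s(s(p));  w := k ⊗ m ⊗ q ⊗ q, x := s(p)
The variable takes the whole remainder — replace the entire application.
Giving:  s(k ⊗ k ⊗ k ⊗ p ⊗ r(s(p), m ⊗ p, r(k, m, k)) ⊗ r(s(s(q)), r(r(m, p, k), k ⊗ p ⊗ q, s(p)), s(k ⊗ k ⊗ p)) ⊗ s(q))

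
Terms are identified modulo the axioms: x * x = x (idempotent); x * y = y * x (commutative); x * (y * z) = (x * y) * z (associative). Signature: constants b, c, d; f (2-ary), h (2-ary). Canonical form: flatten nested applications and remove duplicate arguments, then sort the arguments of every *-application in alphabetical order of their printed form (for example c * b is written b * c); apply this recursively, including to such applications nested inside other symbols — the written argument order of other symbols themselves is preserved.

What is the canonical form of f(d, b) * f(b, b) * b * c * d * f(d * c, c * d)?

Answer: b * c * d * f(b, b) * f(c * d, c * d) * f(d, b)

Derivation:
Inside:  f(d * c, c * d)  →  f(c * d, c * d)
Order the arguments:  b * c * d * f(b, b) * f(c * d, c * d) * f(d, b)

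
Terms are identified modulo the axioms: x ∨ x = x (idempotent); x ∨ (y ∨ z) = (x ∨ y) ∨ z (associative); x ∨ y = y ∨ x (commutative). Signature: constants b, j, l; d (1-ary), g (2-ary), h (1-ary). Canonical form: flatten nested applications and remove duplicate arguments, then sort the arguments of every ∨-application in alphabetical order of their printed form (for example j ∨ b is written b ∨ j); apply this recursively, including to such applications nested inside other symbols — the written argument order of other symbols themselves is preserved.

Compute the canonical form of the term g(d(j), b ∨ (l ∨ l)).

Focus inside:  b ∨ (l ∨ l)
Un-nest:  b ∨ l ∨ l
Idempotence:  drop duplicate l
Sort:  b ∨ l
Reassemble:  g(d(j), b ∨ l)

Answer: g(d(j), b ∨ l)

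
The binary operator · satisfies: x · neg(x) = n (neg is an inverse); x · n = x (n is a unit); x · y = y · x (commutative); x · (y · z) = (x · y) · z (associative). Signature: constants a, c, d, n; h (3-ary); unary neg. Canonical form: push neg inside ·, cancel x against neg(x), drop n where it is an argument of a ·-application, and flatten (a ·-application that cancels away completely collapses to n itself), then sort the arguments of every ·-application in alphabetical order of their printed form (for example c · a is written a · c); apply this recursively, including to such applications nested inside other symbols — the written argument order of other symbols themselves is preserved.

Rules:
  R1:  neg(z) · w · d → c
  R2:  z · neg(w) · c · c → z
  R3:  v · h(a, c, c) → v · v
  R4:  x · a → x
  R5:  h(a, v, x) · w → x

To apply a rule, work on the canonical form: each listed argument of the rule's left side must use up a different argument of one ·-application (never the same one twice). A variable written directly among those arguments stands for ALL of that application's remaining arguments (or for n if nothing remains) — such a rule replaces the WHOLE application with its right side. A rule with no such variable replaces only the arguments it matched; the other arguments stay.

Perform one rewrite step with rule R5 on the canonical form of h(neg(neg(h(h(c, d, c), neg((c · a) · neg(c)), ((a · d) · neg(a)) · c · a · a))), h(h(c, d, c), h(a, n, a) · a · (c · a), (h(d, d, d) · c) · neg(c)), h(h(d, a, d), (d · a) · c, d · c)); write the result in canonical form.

Answer: h(h(h(c, d, c), neg(a), a · a · c · d), h(h(c, d, c), a, h(d, d, d)), h(h(d, a, d), a · c · d, c · d))

Derivation:
Canonical form:  h(h(h(c, d, c), neg(a), a · a · c · d), h(h(c, d, c), a · a · c · h(a, n, a), h(d, d, d)), h(h(d, a, d), a · c · d, c · d))
R5 matches:  uses h(a, n, a);  v := n, w := a · a · c, x := a
The extension variable absorbs all remaining arguments, so the whole application is rewritten.
Giving:  h(h(h(c, d, c), neg(a), a · a · c · d), h(h(c, d, c), a, h(d, d, d)), h(h(d, a, d), a · c · d, c · d))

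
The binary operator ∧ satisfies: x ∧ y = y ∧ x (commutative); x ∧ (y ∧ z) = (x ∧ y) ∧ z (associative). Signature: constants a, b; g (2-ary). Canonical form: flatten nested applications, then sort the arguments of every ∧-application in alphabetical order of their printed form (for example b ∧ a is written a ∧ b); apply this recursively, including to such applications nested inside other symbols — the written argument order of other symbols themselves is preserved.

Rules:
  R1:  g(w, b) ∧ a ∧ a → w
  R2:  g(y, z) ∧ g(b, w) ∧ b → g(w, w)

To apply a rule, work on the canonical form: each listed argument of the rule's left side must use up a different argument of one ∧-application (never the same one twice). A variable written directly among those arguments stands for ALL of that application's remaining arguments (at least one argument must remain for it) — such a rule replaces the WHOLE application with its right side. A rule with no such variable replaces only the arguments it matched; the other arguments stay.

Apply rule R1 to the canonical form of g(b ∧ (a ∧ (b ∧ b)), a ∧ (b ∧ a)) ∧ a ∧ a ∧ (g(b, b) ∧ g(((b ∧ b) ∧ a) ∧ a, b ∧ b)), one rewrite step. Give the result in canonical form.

Answer: b ∧ g(a ∧ a ∧ b ∧ b, b ∧ b) ∧ g(a ∧ b ∧ b ∧ b, a ∧ a ∧ b)

Derivation:
Canonical form:  a ∧ a ∧ g(a ∧ a ∧ b ∧ b, b ∧ b) ∧ g(a ∧ b ∧ b ∧ b, a ∧ a ∧ b) ∧ g(b, b)
R1 matches:  uses a, a, g(b, b);  w := b
Result:  b ∧ g(a ∧ a ∧ b ∧ b, b ∧ b) ∧ g(a ∧ b ∧ b ∧ b, a ∧ a ∧ b)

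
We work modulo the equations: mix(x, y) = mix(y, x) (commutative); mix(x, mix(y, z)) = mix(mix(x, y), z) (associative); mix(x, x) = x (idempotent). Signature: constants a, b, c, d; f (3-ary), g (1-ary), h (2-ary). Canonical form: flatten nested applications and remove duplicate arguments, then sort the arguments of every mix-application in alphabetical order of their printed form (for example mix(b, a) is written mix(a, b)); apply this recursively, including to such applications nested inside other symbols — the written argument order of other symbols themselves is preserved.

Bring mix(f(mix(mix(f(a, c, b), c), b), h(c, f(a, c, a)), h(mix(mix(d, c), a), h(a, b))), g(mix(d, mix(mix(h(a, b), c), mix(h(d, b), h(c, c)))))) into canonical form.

Inside:  f(mix(mix(f(a, c, b), c), b), h(c, f(a, c, a)), h(mix(mix(d, c), a), h(a, b)))  →  f(mix(b, c, f(a, c, b)), h(c, f(a, c, a)), h(mix(a, c, d), h(a, b)))
Inside:  g(mix(d, mix(mix(h(a, b), c), mix(h(d, b), h(c, c)))))  →  g(mix(c, d, h(a, b), h(c, c), h(d, b)))
Sort:  mix(f(mix(b, c, f(a, c, b)), h(c, f(a, c, a)), h(mix(a, c, d), h(a, b))), g(mix(c, d, h(a, b), h(c, c), h(d, b))))

Answer: mix(f(mix(b, c, f(a, c, b)), h(c, f(a, c, a)), h(mix(a, c, d), h(a, b))), g(mix(c, d, h(a, b), h(c, c), h(d, b))))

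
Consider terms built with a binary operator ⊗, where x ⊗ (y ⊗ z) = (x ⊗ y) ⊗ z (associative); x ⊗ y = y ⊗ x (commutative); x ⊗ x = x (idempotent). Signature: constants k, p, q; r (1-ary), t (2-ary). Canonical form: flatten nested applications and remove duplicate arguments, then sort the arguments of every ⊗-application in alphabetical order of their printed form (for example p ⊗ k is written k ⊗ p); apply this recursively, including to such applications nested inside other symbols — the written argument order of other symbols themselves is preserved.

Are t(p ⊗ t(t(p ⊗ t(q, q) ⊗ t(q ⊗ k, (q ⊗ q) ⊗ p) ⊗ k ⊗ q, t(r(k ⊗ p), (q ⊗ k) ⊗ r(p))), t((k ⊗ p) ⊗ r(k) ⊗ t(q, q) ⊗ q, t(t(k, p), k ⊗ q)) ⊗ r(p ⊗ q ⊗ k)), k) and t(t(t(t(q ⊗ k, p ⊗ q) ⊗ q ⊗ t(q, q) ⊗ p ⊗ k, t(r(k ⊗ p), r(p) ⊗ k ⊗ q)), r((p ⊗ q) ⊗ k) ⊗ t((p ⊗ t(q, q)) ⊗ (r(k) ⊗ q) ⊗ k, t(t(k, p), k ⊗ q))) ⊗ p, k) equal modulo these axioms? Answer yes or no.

Left:  t(p ⊗ t(t(p ⊗ t(q, q) ⊗ t(q ⊗ k, (q ⊗ q) ⊗ p) ⊗ k ⊗ q, t(r(k ⊗ p), (q ⊗ k) ⊗ r(p))), t((k ⊗ p) ⊗ r(k) ⊗ t(q, q) ⊗ q, t(t(k, p), k ⊗ q)) ⊗ r(p ⊗ q ⊗ k)), k)
  Focus inside:  p ⊗ t(t(p ⊗ t(q, q) ⊗ t(q ⊗ k, (q ⊗ q) ⊗ p) ⊗ k ⊗ q, t(r(k ⊗ p), (q ⊗ k) ⊗ r(p))), t((k ⊗ p) ⊗ r(k) ⊗ t(q, q) ⊗ q, t(t(k, p), k ⊗ q)) ⊗ r(p ⊗ q ⊗ k))
  Simplify inside:  t(t(p ⊗ t(q, q) ⊗ t(q ⊗ k, (q ⊗ q) ⊗ p) ⊗ k ⊗ q, t(r(k ⊗ p), (q ⊗ k) ⊗ r(p))), t((k ⊗ p) ⊗ r(k) ⊗ t(q, q) ⊗ q, t(t(k, p), k ⊗ q)) ⊗ r(p ⊗ q ⊗ k))  →  t(t(k ⊗ p ⊗ q ⊗ t(k ⊗ q, p ⊗ q) ⊗ t(q, q), t(r(k ⊗ p), k ⊗ q ⊗ r(p))), r(k ⊗ p ⊗ q) ⊗ t(k ⊗ p ⊗ q ⊗ r(k) ⊗ t(q, q), t(t(k, p), k ⊗ q)))
  Sort arguments:  p ⊗ t(t(k ⊗ p ⊗ q ⊗ t(k ⊗ q, p ⊗ q) ⊗ t(q, q), t(r(k ⊗ p), k ⊗ q ⊗ r(p))), r(k ⊗ p ⊗ q) ⊗ t(k ⊗ p ⊗ q ⊗ r(k) ⊗ t(q, q), t(t(k, p), k ⊗ q)))
  Rebuild:  t(p ⊗ t(t(k ⊗ p ⊗ q ⊗ t(k ⊗ q, p ⊗ q) ⊗ t(q, q), t(r(k ⊗ p), k ⊗ q ⊗ r(p))), r(k ⊗ p ⊗ q) ⊗ t(k ⊗ p ⊗ q ⊗ r(k) ⊗ t(q, q), t(t(k, p), k ⊗ q))), k)
Right:  t(t(t(t(q ⊗ k, p ⊗ q) ⊗ q ⊗ t(q, q) ⊗ p ⊗ k, t(r(k ⊗ p), r(p) ⊗ k ⊗ q)), r((p ⊗ q) ⊗ k) ⊗ t((p ⊗ t(q, q)) ⊗ (r(k) ⊗ q) ⊗ k, t(t(k, p), k ⊗ q))) ⊗ p, k)
  Focus inside:  t(t(t(q ⊗ k, p ⊗ q) ⊗ q ⊗ t(q, q) ⊗ p ⊗ k, t(r(k ⊗ p), r(p) ⊗ k ⊗ q)), r((p ⊗ q) ⊗ k) ⊗ t((p ⊗ t(q, q)) ⊗ (r(k) ⊗ q) ⊗ k, t(t(k, p), k ⊗ q))) ⊗ p
  Canonicalize subterm:  t(t(t(q ⊗ k, p ⊗ q) ⊗ q ⊗ t(q, q) ⊗ p ⊗ k, t(r(k ⊗ p), r(p) ⊗ k ⊗ q)), r((p ⊗ q) ⊗ k) ⊗ t((p ⊗ t(q, q)) ⊗ (r(k) ⊗ q) ⊗ k, t(t(k, p), k ⊗ q)))  →  t(t(k ⊗ p ⊗ q ⊗ t(k ⊗ q, p ⊗ q) ⊗ t(q, q), t(r(k ⊗ p), k ⊗ q ⊗ r(p))), r(k ⊗ p ⊗ q) ⊗ t(k ⊗ p ⊗ q ⊗ r(k) ⊗ t(q, q), t(t(k, p), k ⊗ q)))
  Order the arguments:  p ⊗ t(t(k ⊗ p ⊗ q ⊗ t(k ⊗ q, p ⊗ q) ⊗ t(q, q), t(r(k ⊗ p), k ⊗ q ⊗ r(p))), r(k ⊗ p ⊗ q) ⊗ t(k ⊗ p ⊗ q ⊗ r(k) ⊗ t(q, q), t(t(k, p), k ⊗ q)))
  Put back:  t(p ⊗ t(t(k ⊗ p ⊗ q ⊗ t(k ⊗ q, p ⊗ q) ⊗ t(q, q), t(r(k ⊗ p), k ⊗ q ⊗ r(p))), r(k ⊗ p ⊗ q) ⊗ t(k ⊗ p ⊗ q ⊗ r(k) ⊗ t(q, q), t(t(k, p), k ⊗ q))), k)

Answer: yes — both canonical forms are t(p ⊗ t(t(k ⊗ p ⊗ q ⊗ t(k ⊗ q, p ⊗ q) ⊗ t(q, q), t(r(k ⊗ p), k ⊗ q ⊗ r(p))), r(k ⊗ p ⊗ q) ⊗ t(k ⊗ p ⊗ q ⊗ r(k) ⊗ t(q, q), t(t(k, p), k ⊗ q))), k)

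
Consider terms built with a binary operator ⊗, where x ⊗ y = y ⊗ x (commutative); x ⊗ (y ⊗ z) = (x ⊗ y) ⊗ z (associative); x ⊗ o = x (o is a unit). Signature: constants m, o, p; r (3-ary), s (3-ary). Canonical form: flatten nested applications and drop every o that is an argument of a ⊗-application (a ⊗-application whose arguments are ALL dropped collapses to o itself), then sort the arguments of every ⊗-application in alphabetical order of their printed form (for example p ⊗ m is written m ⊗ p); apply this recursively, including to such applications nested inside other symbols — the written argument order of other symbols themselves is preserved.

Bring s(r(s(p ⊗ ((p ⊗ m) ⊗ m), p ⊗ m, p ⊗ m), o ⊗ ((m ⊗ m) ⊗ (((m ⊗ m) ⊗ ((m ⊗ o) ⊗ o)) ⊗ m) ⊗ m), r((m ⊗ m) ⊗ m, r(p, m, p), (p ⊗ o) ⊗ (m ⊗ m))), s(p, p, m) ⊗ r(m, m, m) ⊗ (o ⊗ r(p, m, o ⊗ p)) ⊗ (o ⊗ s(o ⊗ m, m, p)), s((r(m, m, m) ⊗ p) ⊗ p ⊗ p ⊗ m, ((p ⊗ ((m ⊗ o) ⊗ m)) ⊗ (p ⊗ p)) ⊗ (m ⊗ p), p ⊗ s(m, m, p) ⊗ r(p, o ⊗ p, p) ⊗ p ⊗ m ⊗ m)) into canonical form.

Answer: s(r(s(m ⊗ m ⊗ p ⊗ p, m ⊗ p, m ⊗ p), m ⊗ m ⊗ m ⊗ m ⊗ m ⊗ m ⊗ m, r(m ⊗ m ⊗ m, r(p, m, p), m ⊗ m ⊗ p)), r(m, m, m) ⊗ r(p, m, p) ⊗ s(m, m, p) ⊗ s(p, p, m), s(m ⊗ p ⊗ p ⊗ p ⊗ r(m, m, m), m ⊗ m ⊗ m ⊗ p ⊗ p ⊗ p ⊗ p, m ⊗ m ⊗ p ⊗ p ⊗ r(p, p, p) ⊗ s(m, m, p)))

Derivation:
Focus inside:  s(p, p, m) ⊗ r(m, m, m) ⊗ (o ⊗ r(p, m, o ⊗ p)) ⊗ (o ⊗ s(o ⊗ m, m, p))
Un-nest:  s(p, p, m) ⊗ r(m, m, m) ⊗ o ⊗ r(p, m, o ⊗ p) ⊗ o ⊗ s(o ⊗ m, m, p)
Inside:  r(p, m, o ⊗ p)  →  r(p, m, p)
Inside:  s(o ⊗ m, m, p)  →  s(m, m, p)
Unit:  drop o (×2)
Sort arguments:  r(m, m, m) ⊗ r(p, m, p) ⊗ s(m, m, p) ⊗ s(p, p, m)
Reassemble:  s(r(s(m ⊗ m ⊗ p ⊗ p, m ⊗ p, m ⊗ p), m ⊗ m ⊗ m ⊗ m ⊗ m ⊗ m ⊗ m, r(m ⊗ m ⊗ m, r(p, m, p), m ⊗ m ⊗ p)), r(m, m, m) ⊗ r(p, m, p) ⊗ s(m, m, p) ⊗ s(p, p, m), s(m ⊗ p ⊗ p ⊗ p ⊗ r(m, m, m), m ⊗ m ⊗ m ⊗ p ⊗ p ⊗ p ⊗ p, m ⊗ m ⊗ p ⊗ p ⊗ r(p, p, p) ⊗ s(m, m, p)))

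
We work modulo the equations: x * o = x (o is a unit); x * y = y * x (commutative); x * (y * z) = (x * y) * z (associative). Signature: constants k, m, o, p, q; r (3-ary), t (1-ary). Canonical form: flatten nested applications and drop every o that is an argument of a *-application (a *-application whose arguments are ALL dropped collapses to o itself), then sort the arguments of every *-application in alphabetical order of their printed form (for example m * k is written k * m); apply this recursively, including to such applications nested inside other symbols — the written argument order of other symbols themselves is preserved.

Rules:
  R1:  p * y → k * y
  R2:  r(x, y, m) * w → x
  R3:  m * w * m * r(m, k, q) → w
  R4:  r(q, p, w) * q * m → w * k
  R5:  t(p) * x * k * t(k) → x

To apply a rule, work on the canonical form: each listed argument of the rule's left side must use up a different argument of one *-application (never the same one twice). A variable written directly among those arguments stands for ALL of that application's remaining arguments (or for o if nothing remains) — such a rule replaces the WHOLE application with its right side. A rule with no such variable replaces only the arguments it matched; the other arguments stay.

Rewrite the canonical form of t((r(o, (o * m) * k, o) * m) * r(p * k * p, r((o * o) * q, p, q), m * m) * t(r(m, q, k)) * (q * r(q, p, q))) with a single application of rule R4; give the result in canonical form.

Canonical form:  t(m * q * r(k * p * p, r(q, p, q), m * m) * r(o, k * m, o) * r(q, p, q) * t(r(m, q, k)))
R4 matches:  uses m, q, r(q, p, q);  w := q
New term:  t(k * q * r(k * p * p, r(q, p, q), m * m) * r(o, k * m, o) * t(r(m, q, k)))

Answer: t(k * q * r(k * p * p, r(q, p, q), m * m) * r(o, k * m, o) * t(r(m, q, k)))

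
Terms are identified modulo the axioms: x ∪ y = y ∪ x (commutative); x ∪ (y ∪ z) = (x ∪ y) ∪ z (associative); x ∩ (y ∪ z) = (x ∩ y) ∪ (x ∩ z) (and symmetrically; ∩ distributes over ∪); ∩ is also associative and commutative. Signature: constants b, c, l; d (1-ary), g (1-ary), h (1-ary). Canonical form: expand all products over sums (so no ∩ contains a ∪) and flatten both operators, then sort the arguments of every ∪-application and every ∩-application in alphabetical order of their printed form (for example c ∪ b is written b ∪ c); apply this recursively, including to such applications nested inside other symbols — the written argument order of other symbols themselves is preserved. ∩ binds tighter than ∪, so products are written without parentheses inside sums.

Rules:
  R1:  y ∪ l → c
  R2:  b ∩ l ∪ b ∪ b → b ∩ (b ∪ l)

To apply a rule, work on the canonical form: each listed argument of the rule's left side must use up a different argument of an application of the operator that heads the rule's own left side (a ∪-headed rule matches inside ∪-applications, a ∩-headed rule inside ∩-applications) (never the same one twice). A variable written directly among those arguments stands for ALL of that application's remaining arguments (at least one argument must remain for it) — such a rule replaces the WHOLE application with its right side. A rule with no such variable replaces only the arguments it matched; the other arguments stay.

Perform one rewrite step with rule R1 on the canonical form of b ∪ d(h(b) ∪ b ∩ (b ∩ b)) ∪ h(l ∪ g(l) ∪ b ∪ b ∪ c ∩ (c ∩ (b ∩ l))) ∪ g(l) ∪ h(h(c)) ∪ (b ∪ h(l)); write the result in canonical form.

Answer: b ∪ b ∪ d(b ∩ b ∩ b ∪ h(b)) ∪ g(l) ∪ h(c) ∪ h(h(c)) ∪ h(l)

Derivation:
Canonical form:  b ∪ b ∪ d(b ∩ b ∩ b ∪ h(b)) ∪ g(l) ∪ h(b ∪ b ∪ b ∩ c ∩ c ∩ l ∪ g(l) ∪ l) ∪ h(h(c)) ∪ h(l)
Apply R1:  consuming l;  y := b ∪ b ∪ b ∩ c ∩ c ∩ l ∪ g(l)
Every leftover argument binds to the variable; the entire application is replaced.
Giving:  b ∪ b ∪ d(b ∩ b ∩ b ∪ h(b)) ∪ g(l) ∪ h(c) ∪ h(h(c)) ∪ h(l)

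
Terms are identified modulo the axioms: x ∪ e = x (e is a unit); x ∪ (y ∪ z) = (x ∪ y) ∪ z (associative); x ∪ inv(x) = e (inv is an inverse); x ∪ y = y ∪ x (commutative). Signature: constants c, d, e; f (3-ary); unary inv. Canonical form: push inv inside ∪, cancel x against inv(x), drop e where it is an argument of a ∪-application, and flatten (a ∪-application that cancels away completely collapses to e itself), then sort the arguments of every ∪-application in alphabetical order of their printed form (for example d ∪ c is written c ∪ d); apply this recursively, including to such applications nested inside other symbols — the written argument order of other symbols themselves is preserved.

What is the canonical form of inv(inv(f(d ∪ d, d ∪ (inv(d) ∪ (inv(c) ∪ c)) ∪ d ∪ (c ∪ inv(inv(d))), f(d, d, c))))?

Push inv inside:  distribute inv over ∪ and collapse double inv
Collect terms:  f(d ∪ d, c ∪ d ∪ d, f(d, d, c))

Answer: f(d ∪ d, c ∪ d ∪ d, f(d, d, c))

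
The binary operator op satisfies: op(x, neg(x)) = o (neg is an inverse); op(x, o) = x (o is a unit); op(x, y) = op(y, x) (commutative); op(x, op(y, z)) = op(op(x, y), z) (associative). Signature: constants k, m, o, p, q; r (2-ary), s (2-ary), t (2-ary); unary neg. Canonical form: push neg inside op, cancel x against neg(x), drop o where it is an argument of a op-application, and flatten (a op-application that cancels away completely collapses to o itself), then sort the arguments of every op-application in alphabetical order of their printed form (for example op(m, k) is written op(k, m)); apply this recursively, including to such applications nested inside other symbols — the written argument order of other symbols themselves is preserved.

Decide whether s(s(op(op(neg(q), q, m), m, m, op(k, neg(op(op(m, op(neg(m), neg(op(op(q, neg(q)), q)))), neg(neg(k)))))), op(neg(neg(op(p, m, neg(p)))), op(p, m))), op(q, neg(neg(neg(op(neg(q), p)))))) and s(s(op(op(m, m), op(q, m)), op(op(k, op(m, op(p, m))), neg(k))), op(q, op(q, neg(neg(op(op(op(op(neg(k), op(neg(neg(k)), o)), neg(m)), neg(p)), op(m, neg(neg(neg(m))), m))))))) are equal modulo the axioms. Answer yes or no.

Left:  s(s(op(op(neg(q), q, m), m, m, op(k, neg(op(op(m, op(neg(m), neg(op(op(q, neg(q)), q)))), neg(neg(k)))))), op(neg(neg(op(p, m, neg(p)))), op(p, m))), op(q, neg(neg(neg(op(neg(q), p))))))
  Descend into:  op(op(neg(q), q, m), m, m, op(k, neg(op(op(m, op(neg(m), neg(op(op(q, neg(q)), q)))), neg(neg(k))))))
  Push neg inside:  distribute neg over op and collapse double neg
  Cancel inverse pairs:  k cancels
  Collect terms:  op(q, m, m, m)
  Sort arguments:  op(m, m, m, q)
  Rebuild:  s(s(op(m, m, m, q), op(m, m, p)), op(neg(p), q, q))
Right:  s(s(op(op(m, m), op(q, m)), op(op(k, op(m, op(p, m))), neg(k))), op(q, op(q, neg(neg(op(op(op(op(neg(k), op(neg(neg(k)), o)), neg(m)), neg(p)), op(m, neg(neg(neg(m))), m)))))))
  Descend into:  op(q, op(q, neg(neg(op(op(op(op(neg(k), op(neg(neg(k)), o)), neg(m)), neg(p)), op(m, neg(neg(neg(m))), m))))))
  Push neg inside:  distribute neg over op and collapse double neg
  Cancel:  k cancels; m cancels
  Collect:  op(q, q, neg(p))
  Sort:  op(neg(p), q, q)
  Reassemble:  s(s(op(m, m, m, q), op(m, m, p)), op(neg(p), q, q))

Answer: yes — both canonical forms are s(s(op(m, m, m, q), op(m, m, p)), op(neg(p), q, q))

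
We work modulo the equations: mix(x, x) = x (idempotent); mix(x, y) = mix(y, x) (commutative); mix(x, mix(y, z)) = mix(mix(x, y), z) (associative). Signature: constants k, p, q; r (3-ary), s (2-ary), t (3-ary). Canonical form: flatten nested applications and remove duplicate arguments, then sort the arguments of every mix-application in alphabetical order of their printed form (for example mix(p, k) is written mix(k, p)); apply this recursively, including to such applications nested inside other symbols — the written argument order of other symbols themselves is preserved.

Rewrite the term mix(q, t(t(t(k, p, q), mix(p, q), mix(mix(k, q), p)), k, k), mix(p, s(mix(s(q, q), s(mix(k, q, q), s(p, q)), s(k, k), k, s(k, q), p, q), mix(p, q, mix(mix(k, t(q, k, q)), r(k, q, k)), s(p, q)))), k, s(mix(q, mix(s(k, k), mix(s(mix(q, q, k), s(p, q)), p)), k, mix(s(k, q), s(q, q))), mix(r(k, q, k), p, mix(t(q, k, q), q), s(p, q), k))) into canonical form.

Answer: mix(k, p, q, s(mix(k, p, q, s(k, k), s(k, q), s(mix(k, q), s(p, q)), s(q, q)), mix(k, p, q, r(k, q, k), s(p, q), t(q, k, q))), t(t(t(k, p, q), mix(p, q), mix(k, p, q)), k, k))

Derivation:
Merge nested applications:  mix(q, t(t(t(k, p, q), mix(p, q), mix(mix(k, q), p)), k, k), p, s(mix(s(q, q), s(mix(k, q, q), s(p, q)), s(k, k), k, s(k, q), p, q), mix(p, q, mix(mix(k, t(q, k, q)), r(k, q, k)), s(p, q))), k, s(mix(q, mix(s(k, k), mix(s(mix(q, q, k), s(p, q)), p)), k, mix(s(k, q), s(q, q))), mix(r(k, q, k), p, mix(t(q, k, q), q), s(p, q), k)))
Inside:  t(t(t(k, p, q), mix(p, q), mix(mix(k, q), p)), k, k)  →  t(t(t(k, p, q), mix(p, q), mix(k, p, q)), k, k)
Inside:  s(mix(s(q, q), s(mix(k, q, q), s(p, q)), s(k, k), k, s(k, q), p, q), mix(p, q, mix(mix(k, t(q, k, q)), r(k, q, k)), s(p, q)))  →  s(mix(k, p, q, s(k, k), s(k, q), s(mix(k, q), s(p, q)), s(q, q)), mix(k, p, q, r(k, q, k), s(p, q), t(q, k, q)))
Simplify inside:  s(mix(q, mix(s(k, k), mix(s(mix(q, q, k), s(p, q)), p)), k, mix(s(k, q), s(q, q))), mix(r(k, q, k), p, mix(t(q, k, q), q), s(p, q), k))  →  s(mix(k, p, q, s(k, k), s(k, q), s(mix(k, q), s(p, q)), s(q, q)), mix(k, p, q, r(k, q, k), s(p, q), t(q, k, q)))
Idempotence:  drop duplicate s(mix(k, p, q, s(k, k), s(k, q), s(mix(k, q), s(p, q)), s(q, q)), mix(k, p, q, r(k, q, k), s(p, q), t(q, k, q)))
Sort arguments:  mix(k, p, q, s(mix(k, p, q, s(k, k), s(k, q), s(mix(k, q), s(p, q)), s(q, q)), mix(k, p, q, r(k, q, k), s(p, q), t(q, k, q))), t(t(t(k, p, q), mix(p, q), mix(k, p, q)), k, k))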